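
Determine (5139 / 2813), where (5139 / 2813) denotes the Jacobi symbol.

Reduce the numerator: 5139 ≡ 2326 (mod 2813), so (5139 / 2813) = (2326 / 2813).
Factor out 2: 2326 = 2·1163. Since 2813 ≡ 5 (mod 8), (2 / 2813) = -1. Now have -(1163 / 2813).
2813 ≡ 1 (mod 4), so quadratic reciprocity gives (1163 / 2813) = (2813 / 1163). Reduce: 2813 ≡ 487 (mod 1163). Now have -(487 / 1163).
Both 487 ≡ 3 and 1163 ≡ 3 (mod 4), so reciprocity gives (487 / 1163) = -(1163 / 487). Reduce: 1163 ≡ 189 (mod 487). Now have (189 / 487).
189 ≡ 1 (mod 4), so quadratic reciprocity gives (189 / 487) = (487 / 189). Reduce: 487 ≡ 109 (mod 189). Now have (109 / 189).
109 ≡ 1 (mod 4), so quadratic reciprocity gives (109 / 189) = (189 / 109). Reduce: 189 ≡ 80 (mod 109). Now have (80 / 109).
Factor out 2: 80 = 2^4·5. Since 109 ≡ 5 (mod 8), (2 / 109) = -1, and (2 / 109)^4 = +1. Now have (5 / 109).
5 ≡ 1 (mod 4), so quadratic reciprocity gives (5 / 109) = (109 / 5). Reduce: 109 ≡ 4 (mod 5). Now have (4 / 5).
Factor out 2: 4 = 2^2. Since 5 ≡ 5 (mod 8), (2 / 5) = -1, and (2 / 5)^2 = +1. Now have (1 / 5).
(1 / 5) = 1. Collecting the sign factors: 1.

1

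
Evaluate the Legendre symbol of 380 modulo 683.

-1

(380|683)
  = (95|683)    [683 ≡ 3 mod 8 ⇒ (2|683)^2 = +1]
  = -(683|95)    [QR: both ≡ 3 mod 4, sign flips]
  = -(18|95)    [683 ≡ 18 mod 95]
  = -(9|95)    [95 ≡ 7 mod 8 ⇒ (2|95) = +1]
  = -(95|9)    [QR: 9 ≡ 1 mod 4, sign kept]
  = -(5|9)    [95 ≡ 5 mod 9]
  = -(9|5)    [QR: 5 ≡ 1 mod 4, sign kept]
  = -(4|5)    [9 ≡ 4 mod 5]
  = -(1|5)    [5 ≡ 5 mod 8 ⇒ (2|5)^2 = +1]
  = -1    [(1|5) = 1]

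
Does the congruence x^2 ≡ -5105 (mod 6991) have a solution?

yes

(-5105/6991)
  = -(5105/6991)    [6991 ≡ 3 mod 4 ⇒ (-1/6991) = -1]
  = -(6991/5105)    [QR: 5105 ≡ 1 mod 4, sign kept]
  = -(1886/5105)    [6991 ≡ 1886 mod 5105]
  = -(943/5105)    [5105 ≡ 1 mod 8 ⇒ (2/5105) = +1]
  = -(5105/943)    [QR: 5105 ≡ 1 mod 4, sign kept]
  = -(390/943)    [5105 ≡ 390 mod 943]
  = -(195/943)    [943 ≡ 7 mod 8 ⇒ (2/943) = +1]
  = (943/195)    [QR: both ≡ 3 mod 4, sign flips]
  = (163/195)    [943 ≡ 163 mod 195]
  = -(195/163)    [QR: both ≡ 3 mod 4, sign flips]
  = -(32/163)    [195 ≡ 32 mod 163]
  = (1/163)    [163 ≡ 3 mod 8 ⇒ (2/163)^5 = -1]
  = 1    [(1/163) = 1]
(-5105/6991) = 1, and 6991 is prime, so -5105 is a quadratic residue mod 6991.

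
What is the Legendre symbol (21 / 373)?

1

(21 / 373)
  = (373 / 21)    [QR: 21 ≡ 1 mod 4, sign kept]
  = (16 / 21)    [373 ≡ 16 mod 21]
  = (1 / 21)    [21 ≡ 5 mod 8 ⇒ (2 / 21)^4 = +1]
  = 1    [(1 / 21) = 1]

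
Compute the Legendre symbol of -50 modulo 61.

Reduce the numerator: -50 ≡ 11 (mod 61), so (-50|61) = (11|61).
61 ≡ 1 (mod 4), so quadratic reciprocity gives (11|61) = (61|11). Reduce: 61 ≡ 6 (mod 11). Now have (6|11).
Factor out 2: 6 = 2·3. Since 11 ≡ 3 (mod 8), (2|11) = -1. Now have -(3|11).
Both 3 ≡ 3 and 11 ≡ 3 (mod 4), so reciprocity gives (3|11) = -(11|3). Reduce: 11 ≡ 2 (mod 3). Now have (2|3).
Factor out 2: 2 = 2. Since 3 ≡ 3 (mod 8), (2|3) = -1. Now have -(1|3).
(1|3) = 1. Collecting the sign factors: -1.

-1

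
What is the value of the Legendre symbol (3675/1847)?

Reduce the numerator: 3675 ≡ 1828 (mod 1847), so (3675/1847) = (1828/1847).
Factor out 2: 1828 = 2^2·457. Since 1847 ≡ 7 (mod 8), (2/1847) = +1, and (2/1847)^2 = +1. Now have (457/1847).
457 ≡ 1 (mod 4), so quadratic reciprocity gives (457/1847) = (1847/457). Reduce: 1847 ≡ 19 (mod 457). Now have (19/457).
457 ≡ 1 (mod 4), so quadratic reciprocity gives (19/457) = (457/19). Reduce: 457 ≡ 1 (mod 19). Now have (1/19).
(1/19) = 1. Collecting the sign factors: 1.

1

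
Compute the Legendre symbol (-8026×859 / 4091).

-1

By multiplicativity, (-8026·859 / 4091) = (-8026 / 4091)·(859 / 4091).
First factor (-8026 / 4091):
(-8026 / 4091)
  = -(8026 / 4091)    [4091 ≡ 3 mod 4 ⇒ (-1 / 4091) = -1]
  = -(3935 / 4091)    [8026 ≡ 3935 mod 4091]
  = (4091 / 3935)    [QR: both ≡ 3 mod 4, sign flips]
  = (156 / 3935)    [4091 ≡ 156 mod 3935]
  = (39 / 3935)    [3935 ≡ 7 mod 8 ⇒ (2 / 3935)^2 = +1]
  = -(3935 / 39)    [QR: both ≡ 3 mod 4, sign flips]
  = -(35 / 39)    [3935 ≡ 35 mod 39]
  = (39 / 35)    [QR: both ≡ 3 mod 4, sign flips]
  = (4 / 35)    [39 ≡ 4 mod 35]
  = (1 / 35)    [35 ≡ 3 mod 8 ⇒ (2 / 35)^2 = +1]
  = 1    [(1 / 35) = 1]
Second factor (859 / 4091):
(859 / 4091)
  = -(4091 / 859)    [QR: both ≡ 3 mod 4, sign flips]
  = -(655 / 859)    [4091 ≡ 655 mod 859]
  = (859 / 655)    [QR: both ≡ 3 mod 4, sign flips]
  = (204 / 655)    [859 ≡ 204 mod 655]
  = (51 / 655)    [655 ≡ 7 mod 8 ⇒ (2 / 655)^2 = +1]
  = -(655 / 51)    [QR: both ≡ 3 mod 4, sign flips]
  = -(43 / 51)    [655 ≡ 43 mod 51]
  = (51 / 43)    [QR: both ≡ 3 mod 4, sign flips]
  = (8 / 43)    [51 ≡ 8 mod 43]
  = -(1 / 43)    [43 ≡ 3 mod 8 ⇒ (2 / 43)^3 = -1]
  = -1    [(1 / 43) = 1]
Product: (1)·(-1) = -1.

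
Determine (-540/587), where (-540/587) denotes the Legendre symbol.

1

Reduce the numerator: -540 ≡ 47 (mod 587), so (-540/587) = (47/587).
Both 47 ≡ 3 and 587 ≡ 3 (mod 4), so reciprocity gives (47/587) = -(587/47). Reduce: 587 ≡ 23 (mod 47). Now have -(23/47).
Both 23 ≡ 3 and 47 ≡ 3 (mod 4), so reciprocity gives (23/47) = -(47/23). Reduce: 47 ≡ 1 (mod 23). Now have (1/23).
(1/23) = 1. Collecting the sign factors: 1.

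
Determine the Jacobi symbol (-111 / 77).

-1

Pull out -1: (-111 / 77) = (-1 / 77)·(111 / 77). Since 77 ≡ 1 (mod 4), (-1 / 77) = +1. Now have (111 / 77).
Reduce the numerator: 111 ≡ 34 (mod 77), so (111 / 77) = (34 / 77).
Factor out 2: 34 = 2·17. Since 77 ≡ 5 (mod 8), (2 / 77) = -1. Now have -(17 / 77).
17 ≡ 1 (mod 4), so quadratic reciprocity gives (17 / 77) = (77 / 17). Reduce: 77 ≡ 9 (mod 17). Now have -(9 / 17).
9 ≡ 1 (mod 4), so quadratic reciprocity gives (9 / 17) = (17 / 9). Reduce: 17 ≡ 8 (mod 9). Now have -(8 / 9).
Factor out 2: 8 = 2^3. Since 9 ≡ 1 (mod 8), (2 / 9) = +1, and (2 / 9)^3 = +1. Now have -(1 / 9).
(1 / 9) = 1. Collecting the sign factors: -1.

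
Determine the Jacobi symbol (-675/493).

Reduce the numerator: -675 ≡ 311 (mod 493), so (-675/493) = (311/493).
493 ≡ 1 (mod 4), so quadratic reciprocity gives (311/493) = (493/311). Reduce: 493 ≡ 182 (mod 311). Now have (182/311).
Factor out 2: 182 = 2·91. Since 311 ≡ 7 (mod 8), (2/311) = +1. Now have (91/311).
Both 91 ≡ 3 and 311 ≡ 3 (mod 4), so reciprocity gives (91/311) = -(311/91). Reduce: 311 ≡ 38 (mod 91). Now have -(38/91).
Factor out 2: 38 = 2·19. Since 91 ≡ 3 (mod 8), (2/91) = -1. Now have (19/91).
Both 19 ≡ 3 and 91 ≡ 3 (mod 4), so reciprocity gives (19/91) = -(91/19). Reduce: 91 ≡ 15 (mod 19). Now have -(15/19).
Both 15 ≡ 3 and 19 ≡ 3 (mod 4), so reciprocity gives (15/19) = -(19/15). Reduce: 19 ≡ 4 (mod 15). Now have (4/15).
Factor out 2: 4 = 2^2. Since 15 ≡ 7 (mod 8), (2/15) = +1, and (2/15)^2 = +1. Now have (1/15).
(1/15) = 1. Collecting the sign factors: 1.

1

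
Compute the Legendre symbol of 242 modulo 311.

Factor out 2: 242 = 2·121. Since 311 ≡ 7 (mod 8), (2/311) = +1. Now have (121/311).
121 ≡ 1 (mod 4), so quadratic reciprocity gives (121/311) = (311/121). Reduce: 311 ≡ 69 (mod 121). Now have (69/121).
69 ≡ 1 (mod 4), so quadratic reciprocity gives (69/121) = (121/69). Reduce: 121 ≡ 52 (mod 69). Now have (52/69).
Factor out 2: 52 = 2^2·13. Since 69 ≡ 5 (mod 8), (2/69) = -1, and (2/69)^2 = +1. Now have (13/69).
13 ≡ 1 (mod 4), so quadratic reciprocity gives (13/69) = (69/13). Reduce: 69 ≡ 4 (mod 13). Now have (4/13).
Factor out 2: 4 = 2^2. Since 13 ≡ 5 (mod 8), (2/13) = -1, and (2/13)^2 = +1. Now have (1/13).
(1/13) = 1. Collecting the sign factors: 1.

1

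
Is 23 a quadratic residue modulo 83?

(23|83)
  = -(83|23)    [QR: both ≡ 3 mod 4, sign flips]
  = -(14|23)    [83 ≡ 14 mod 23]
  = -(7|23)    [23 ≡ 7 mod 8 ⇒ (2|23) = +1]
  = (23|7)    [QR: both ≡ 3 mod 4, sign flips]
  = (2|7)    [23 ≡ 2 mod 7]
  = (1|7)    [7 ≡ 7 mod 8 ⇒ (2|7) = +1]
  = 1    [(1|7) = 1]
(23|83) = 1, and 83 is prime, so 23 is a quadratic residue mod 83.

yes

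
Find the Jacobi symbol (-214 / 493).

(-214 / 493)
  = (279 / 493)    [-214 ≡ 279 mod 493]
  = (493 / 279)    [QR: 493 ≡ 1 mod 4, sign kept]
  = (214 / 279)    [493 ≡ 214 mod 279]
  = (107 / 279)    [279 ≡ 7 mod 8 ⇒ (2 / 279) = +1]
  = -(279 / 107)    [QR: both ≡ 3 mod 4, sign flips]
  = -(65 / 107)    [279 ≡ 65 mod 107]
  = -(107 / 65)    [QR: 65 ≡ 1 mod 4, sign kept]
  = -(42 / 65)    [107 ≡ 42 mod 65]
  = -(21 / 65)    [65 ≡ 1 mod 8 ⇒ (2 / 65) = +1]
  = -(65 / 21)    [QR: 21 ≡ 1 mod 4, sign kept]
  = -(2 / 21)    [65 ≡ 2 mod 21]
  = (1 / 21)    [21 ≡ 5 mod 8 ⇒ (2 / 21) = -1]
  = 1    [(1 / 21) = 1]

1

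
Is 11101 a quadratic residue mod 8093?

yes

(11101/8093)
  = (3008/8093)    [11101 ≡ 3008 mod 8093]
  = (47/8093)    [8093 ≡ 5 mod 8 ⇒ (2/8093)^6 = +1]
  = (8093/47)    [QR: 8093 ≡ 1 mod 4, sign kept]
  = (9/47)    [8093 ≡ 9 mod 47]
  = (47/9)    [QR: 9 ≡ 1 mod 4, sign kept]
  = (2/9)    [47 ≡ 2 mod 9]
  = (1/9)    [9 ≡ 1 mod 8 ⇒ (2/9) = +1]
  = 1    [(1/9) = 1]
The Legendre symbol is 1, so x^2 ≡ 11101 (mod 8093) has solution.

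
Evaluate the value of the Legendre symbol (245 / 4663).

-1

245 ≡ 1 (mod 4), so quadratic reciprocity gives (245 / 4663) = (4663 / 245). Reduce: 4663 ≡ 8 (mod 245). Now have (8 / 245).
Factor out 2: 8 = 2^3. Since 245 ≡ 5 (mod 8), (2 / 245) = -1, and (2 / 245)^3 = -1. Now have -(1 / 245).
(1 / 245) = 1. Collecting the sign factors: -1.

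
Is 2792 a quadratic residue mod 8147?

yes

Factor out 2: 2792 = 2^3·349. Since 8147 ≡ 3 (mod 8), (2/8147) = -1, and (2/8147)^3 = -1. Now have -(349/8147).
349 ≡ 1 (mod 4), so quadratic reciprocity gives (349/8147) = (8147/349). Reduce: 8147 ≡ 120 (mod 349). Now have -(120/349).
Factor out 2: 120 = 2^3·15. Since 349 ≡ 5 (mod 8), (2/349) = -1, and (2/349)^3 = -1. Now have (15/349).
349 ≡ 1 (mod 4), so quadratic reciprocity gives (15/349) = (349/15). Reduce: 349 ≡ 4 (mod 15). Now have (4/15).
Factor out 2: 4 = 2^2. Since 15 ≡ 7 (mod 8), (2/15) = +1, and (2/15)^2 = +1. Now have (1/15).
(1/15) = 1. Collecting the sign factors: 1.
(2792/8147) = 1, and 8147 is prime, so 2792 is a quadratic residue mod 8147.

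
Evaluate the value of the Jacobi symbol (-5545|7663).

(-5545|7663)
  = -(5545|7663)    [7663 ≡ 3 mod 4 ⇒ (-1|7663) = -1]
  = -(7663|5545)    [QR: 5545 ≡ 1 mod 4, sign kept]
  = -(2118|5545)    [7663 ≡ 2118 mod 5545]
  = -(1059|5545)    [5545 ≡ 1 mod 8 ⇒ (2|5545) = +1]
  = -(5545|1059)    [QR: 5545 ≡ 1 mod 4, sign kept]
  = -(250|1059)    [5545 ≡ 250 mod 1059]
  = (125|1059)    [1059 ≡ 3 mod 8 ⇒ (2|1059) = -1]
  = (1059|125)    [QR: 125 ≡ 1 mod 4, sign kept]
  = (59|125)    [1059 ≡ 59 mod 125]
  = (125|59)    [QR: 125 ≡ 1 mod 4, sign kept]
  = (7|59)    [125 ≡ 7 mod 59]
  = -(59|7)    [QR: both ≡ 3 mod 4, sign flips]
  = -(3|7)    [59 ≡ 3 mod 7]
  = (7|3)    [QR: both ≡ 3 mod 4, sign flips]
  = (1|3)    [7 ≡ 1 mod 3]
  = 1    [(1|3) = 1]

1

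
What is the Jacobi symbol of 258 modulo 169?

1

Reduce the numerator: 258 ≡ 89 (mod 169), so (258|169) = (89|169).
89 ≡ 1 (mod 4), so quadratic reciprocity gives (89|169) = (169|89). Reduce: 169 ≡ 80 (mod 89). Now have (80|89).
Factor out 2: 80 = 2^4·5. Since 89 ≡ 1 (mod 8), (2|89) = +1, and (2|89)^4 = +1. Now have (5|89).
5 ≡ 1 (mod 4), so quadratic reciprocity gives (5|89) = (89|5). Reduce: 89 ≡ 4 (mod 5). Now have (4|5).
Factor out 2: 4 = 2^2. Since 5 ≡ 5 (mod 8), (2|5) = -1, and (2|5)^2 = +1. Now have (1|5).
(1|5) = 1. Collecting the sign factors: 1.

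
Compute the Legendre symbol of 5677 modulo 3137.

1

Reduce the numerator: 5677 ≡ 2540 (mod 3137), so (5677 / 3137) = (2540 / 3137).
Factor out 2: 2540 = 2^2·635. Since 3137 ≡ 1 (mod 8), (2 / 3137) = +1, and (2 / 3137)^2 = +1. Now have (635 / 3137).
3137 ≡ 1 (mod 4), so quadratic reciprocity gives (635 / 3137) = (3137 / 635). Reduce: 3137 ≡ 597 (mod 635). Now have (597 / 635).
597 ≡ 1 (mod 4), so quadratic reciprocity gives (597 / 635) = (635 / 597). Reduce: 635 ≡ 38 (mod 597). Now have (38 / 597).
Factor out 2: 38 = 2·19. Since 597 ≡ 5 (mod 8), (2 / 597) = -1. Now have -(19 / 597).
597 ≡ 1 (mod 4), so quadratic reciprocity gives (19 / 597) = (597 / 19). Reduce: 597 ≡ 8 (mod 19). Now have -(8 / 19).
Factor out 2: 8 = 2^3. Since 19 ≡ 3 (mod 8), (2 / 19) = -1, and (2 / 19)^3 = -1. Now have (1 / 19).
(1 / 19) = 1. Collecting the sign factors: 1.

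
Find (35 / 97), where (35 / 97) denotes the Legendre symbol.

(35 / 97)
  = (97 / 35)    [QR: 97 ≡ 1 mod 4, sign kept]
  = (27 / 35)    [97 ≡ 27 mod 35]
  = -(35 / 27)    [QR: both ≡ 3 mod 4, sign flips]
  = -(8 / 27)    [35 ≡ 8 mod 27]
  = (1 / 27)    [27 ≡ 3 mod 8 ⇒ (2 / 27)^3 = -1]
  = 1    [(1 / 27) = 1]

1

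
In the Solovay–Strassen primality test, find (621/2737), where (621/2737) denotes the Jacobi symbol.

621 ≡ 1 (mod 4), so quadratic reciprocity gives (621/2737) = (2737/621). Reduce: 2737 ≡ 253 (mod 621). Now have (253/621).
253 ≡ 1 (mod 4), so quadratic reciprocity gives (253/621) = (621/253). Reduce: 621 ≡ 115 (mod 253). Now have (115/253).
253 ≡ 1 (mod 4), so quadratic reciprocity gives (115/253) = (253/115). Reduce: 253 ≡ 23 (mod 115). Now have (23/115).
Both 23 ≡ 3 and 115 ≡ 3 (mod 4), so reciprocity gives (23/115) = -(115/23). Reduce: 115 ≡ 0 (mod 23). Now have -(0/23).
The numerator is now 0 with denominator 23 > 1: the symbol is 0.

0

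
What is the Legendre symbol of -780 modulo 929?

Pull out -1: (-780|929) = (-1|929)·(780|929). Since 929 ≡ 1 (mod 4), (-1|929) = +1. Now have (780|929).
Factor out 2: 780 = 2^2·195. Since 929 ≡ 1 (mod 8), (2|929) = +1, and (2|929)^2 = +1. Now have (195|929).
929 ≡ 1 (mod 4), so quadratic reciprocity gives (195|929) = (929|195). Reduce: 929 ≡ 149 (mod 195). Now have (149|195).
149 ≡ 1 (mod 4), so quadratic reciprocity gives (149|195) = (195|149). Reduce: 195 ≡ 46 (mod 149). Now have (46|149).
Factor out 2: 46 = 2·23. Since 149 ≡ 5 (mod 8), (2|149) = -1. Now have -(23|149).
149 ≡ 1 (mod 4), so quadratic reciprocity gives (23|149) = (149|23). Reduce: 149 ≡ 11 (mod 23). Now have -(11|23).
Both 11 ≡ 3 and 23 ≡ 3 (mod 4), so reciprocity gives (11|23) = -(23|11). Reduce: 23 ≡ 1 (mod 11). Now have (1|11).
(1|11) = 1. Collecting the sign factors: 1.

1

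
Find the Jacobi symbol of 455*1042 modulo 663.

By multiplicativity, (455·1042/663) = (455/663)·(1042/663).
First factor (455/663):
(455/663)
  = -(663/455)    [QR: both ≡ 3 mod 4, sign flips]
  = -(208/455)    [663 ≡ 208 mod 455]
  = -(13/455)    [455 ≡ 7 mod 8 ⇒ (2/455)^4 = +1]
  = -(455/13)    [QR: 13 ≡ 1 mod 4, sign kept]
  = -(0/13)    [455 ≡ 0 mod 13]
  = 0    [numerator 0, gcd > 1]
Second factor (1042/663):
(1042/663)
  = (379/663)    [1042 ≡ 379 mod 663]
  = -(663/379)    [QR: both ≡ 3 mod 4, sign flips]
  = -(284/379)    [663 ≡ 284 mod 379]
  = -(71/379)    [379 ≡ 3 mod 8 ⇒ (2/379)^2 = +1]
  = (379/71)    [QR: both ≡ 3 mod 4, sign flips]
  = (24/71)    [379 ≡ 24 mod 71]
  = (3/71)    [71 ≡ 7 mod 8 ⇒ (2/71)^3 = +1]
  = -(71/3)    [QR: both ≡ 3 mod 4, sign flips]
  = -(2/3)    [71 ≡ 2 mod 3]
  = (1/3)    [3 ≡ 3 mod 8 ⇒ (2/3) = -1]
  = 1    [(1/3) = 1]
Product: (0)·(1) = 0.

0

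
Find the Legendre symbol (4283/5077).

(4283/5077)
  = (5077/4283)    [QR: 5077 ≡ 1 mod 4, sign kept]
  = (794/4283)    [5077 ≡ 794 mod 4283]
  = -(397/4283)    [4283 ≡ 3 mod 8 ⇒ (2/4283) = -1]
  = -(4283/397)    [QR: 397 ≡ 1 mod 4, sign kept]
  = -(313/397)    [4283 ≡ 313 mod 397]
  = -(397/313)    [QR: 313 ≡ 1 mod 4, sign kept]
  = -(84/313)    [397 ≡ 84 mod 313]
  = -(21/313)    [313 ≡ 1 mod 8 ⇒ (2/313)^2 = +1]
  = -(313/21)    [QR: 21 ≡ 1 mod 4, sign kept]
  = -(19/21)    [313 ≡ 19 mod 21]
  = -(21/19)    [QR: 21 ≡ 1 mod 4, sign kept]
  = -(2/19)    [21 ≡ 2 mod 19]
  = (1/19)    [19 ≡ 3 mod 8 ⇒ (2/19) = -1]
  = 1    [(1/19) = 1]

1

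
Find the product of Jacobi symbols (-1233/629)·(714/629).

0

By multiplicativity, (-1233·714/629) = (-1233/629)·(714/629).
First factor (-1233/629):
Pull out -1: (-1233/629) = (-1/629)·(1233/629). Since 629 ≡ 1 (mod 4), (-1/629) = +1. Now have (1233/629).
Reduce the numerator: 1233 ≡ 604 (mod 629), so (1233/629) = (604/629).
Factor out 2: 604 = 2^2·151. Since 629 ≡ 5 (mod 8), (2/629) = -1, and (2/629)^2 = +1. Now have (151/629).
629 ≡ 1 (mod 4), so quadratic reciprocity gives (151/629) = (629/151). Reduce: 629 ≡ 25 (mod 151). Now have (25/151).
25 ≡ 1 (mod 4), so quadratic reciprocity gives (25/151) = (151/25). Reduce: 151 ≡ 1 (mod 25). Now have (1/25).
(1/25) = 1. Collecting the sign factors: 1.
Second factor (714/629):
Reduce the numerator: 714 ≡ 85 (mod 629), so (714/629) = (85/629).
85 ≡ 1 (mod 4), so quadratic reciprocity gives (85/629) = (629/85). Reduce: 629 ≡ 34 (mod 85). Now have (34/85).
Factor out 2: 34 = 2·17. Since 85 ≡ 5 (mod 8), (2/85) = -1. Now have -(17/85).
17 ≡ 1 (mod 4), so quadratic reciprocity gives (17/85) = (85/17). Reduce: 85 ≡ 0 (mod 17). Now have -(0/17).
The numerator is now 0 with denominator 17 > 1: the symbol is 0.
Product: (1)·(0) = 0.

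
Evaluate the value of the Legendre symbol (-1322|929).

-1

(-1322|929)
  = (536|929)    [-1322 ≡ 536 mod 929]
  = (67|929)    [929 ≡ 1 mod 8 ⇒ (2|929)^3 = +1]
  = (929|67)    [QR: 929 ≡ 1 mod 4, sign kept]
  = (58|67)    [929 ≡ 58 mod 67]
  = -(29|67)    [67 ≡ 3 mod 8 ⇒ (2|67) = -1]
  = -(67|29)    [QR: 29 ≡ 1 mod 4, sign kept]
  = -(9|29)    [67 ≡ 9 mod 29]
  = -(29|9)    [QR: 9 ≡ 1 mod 4, sign kept]
  = -(2|9)    [29 ≡ 2 mod 9]
  = -(1|9)    [9 ≡ 1 mod 8 ⇒ (2|9) = +1]
  = -1    [(1|9) = 1]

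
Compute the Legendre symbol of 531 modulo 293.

1

(531/293)
  = (238/293)    [531 ≡ 238 mod 293]
  = -(119/293)    [293 ≡ 5 mod 8 ⇒ (2/293) = -1]
  = -(293/119)    [QR: 293 ≡ 1 mod 4, sign kept]
  = -(55/119)    [293 ≡ 55 mod 119]
  = (119/55)    [QR: both ≡ 3 mod 4, sign flips]
  = (9/55)    [119 ≡ 9 mod 55]
  = (55/9)    [QR: 9 ≡ 1 mod 4, sign kept]
  = (1/9)    [55 ≡ 1 mod 9]
  = 1    [(1/9) = 1]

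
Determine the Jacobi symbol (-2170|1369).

1

(-2170|1369)
  = (568|1369)    [-2170 ≡ 568 mod 1369]
  = (71|1369)    [1369 ≡ 1 mod 8 ⇒ (2|1369)^3 = +1]
  = (1369|71)    [QR: 1369 ≡ 1 mod 4, sign kept]
  = (20|71)    [1369 ≡ 20 mod 71]
  = (5|71)    [71 ≡ 7 mod 8 ⇒ (2|71)^2 = +1]
  = (71|5)    [QR: 5 ≡ 1 mod 4, sign kept]
  = (1|5)    [71 ≡ 1 mod 5]
  = 1    [(1|5) = 1]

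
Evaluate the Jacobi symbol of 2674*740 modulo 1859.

By multiplicativity, (2674·740/1859) = (2674/1859)·(740/1859).
First factor (2674/1859):
Reduce the numerator: 2674 ≡ 815 (mod 1859), so (2674/1859) = (815/1859).
Both 815 ≡ 3 and 1859 ≡ 3 (mod 4), so reciprocity gives (815/1859) = -(1859/815). Reduce: 1859 ≡ 229 (mod 815). Now have -(229/815).
229 ≡ 1 (mod 4), so quadratic reciprocity gives (229/815) = (815/229). Reduce: 815 ≡ 128 (mod 229). Now have -(128/229).
Factor out 2: 128 = 2^7. Since 229 ≡ 5 (mod 8), (2/229) = -1, and (2/229)^7 = -1. Now have (1/229).
(1/229) = 1. Collecting the sign factors: 1.
Second factor (740/1859):
Factor out 2: 740 = 2^2·185. Since 1859 ≡ 3 (mod 8), (2/1859) = -1, and (2/1859)^2 = +1. Now have (185/1859).
185 ≡ 1 (mod 4), so quadratic reciprocity gives (185/1859) = (1859/185). Reduce: 1859 ≡ 9 (mod 185). Now have (9/185).
9 ≡ 1 (mod 4), so quadratic reciprocity gives (9/185) = (185/9). Reduce: 185 ≡ 5 (mod 9). Now have (5/9).
5 ≡ 1 (mod 4), so quadratic reciprocity gives (5/9) = (9/5). Reduce: 9 ≡ 4 (mod 5). Now have (4/5).
Factor out 2: 4 = 2^2. Since 5 ≡ 5 (mod 8), (2/5) = -1, and (2/5)^2 = +1. Now have (1/5).
(1/5) = 1. Collecting the sign factors: 1.
Product: (1)·(1) = 1.

1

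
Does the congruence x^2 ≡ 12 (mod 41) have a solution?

(12/41)
  = (3/41)    [41 ≡ 1 mod 8 ⇒ (2/41)^2 = +1]
  = (41/3)    [QR: 41 ≡ 1 mod 4, sign kept]
  = (2/3)    [41 ≡ 2 mod 3]
  = -(1/3)    [3 ≡ 3 mod 8 ⇒ (2/3) = -1]
  = -1    [(1/3) = 1]
The Legendre symbol is -1, so x^2 ≡ 12 (mod 41) has no solution.

no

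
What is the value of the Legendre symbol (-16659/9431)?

-1

Reduce the numerator: -16659 ≡ 2203 (mod 9431), so (-16659/9431) = (2203/9431).
Both 2203 ≡ 3 and 9431 ≡ 3 (mod 4), so reciprocity gives (2203/9431) = -(9431/2203). Reduce: 9431 ≡ 619 (mod 2203). Now have -(619/2203).
Both 619 ≡ 3 and 2203 ≡ 3 (mod 4), so reciprocity gives (619/2203) = -(2203/619). Reduce: 2203 ≡ 346 (mod 619). Now have (346/619).
Factor out 2: 346 = 2·173. Since 619 ≡ 3 (mod 8), (2/619) = -1. Now have -(173/619).
173 ≡ 1 (mod 4), so quadratic reciprocity gives (173/619) = (619/173). Reduce: 619 ≡ 100 (mod 173). Now have -(100/173).
Factor out 2: 100 = 2^2·25. Since 173 ≡ 5 (mod 8), (2/173) = -1, and (2/173)^2 = +1. Now have -(25/173).
25 ≡ 1 (mod 4), so quadratic reciprocity gives (25/173) = (173/25). Reduce: 173 ≡ 23 (mod 25). Now have -(23/25).
25 ≡ 1 (mod 4), so quadratic reciprocity gives (23/25) = (25/23). Reduce: 25 ≡ 2 (mod 23). Now have -(2/23).
Factor out 2: 2 = 2. Since 23 ≡ 7 (mod 8), (2/23) = +1. Now have -(1/23).
(1/23) = 1. Collecting the sign factors: -1.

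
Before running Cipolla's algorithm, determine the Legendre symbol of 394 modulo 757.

1

Factor out 2: 394 = 2·197. Since 757 ≡ 5 (mod 8), (2/757) = -1. Now have -(197/757).
197 ≡ 1 (mod 4), so quadratic reciprocity gives (197/757) = (757/197). Reduce: 757 ≡ 166 (mod 197). Now have -(166/197).
Factor out 2: 166 = 2·83. Since 197 ≡ 5 (mod 8), (2/197) = -1. Now have (83/197).
197 ≡ 1 (mod 4), so quadratic reciprocity gives (83/197) = (197/83). Reduce: 197 ≡ 31 (mod 83). Now have (31/83).
Both 31 ≡ 3 and 83 ≡ 3 (mod 4), so reciprocity gives (31/83) = -(83/31). Reduce: 83 ≡ 21 (mod 31). Now have -(21/31).
21 ≡ 1 (mod 4), so quadratic reciprocity gives (21/31) = (31/21). Reduce: 31 ≡ 10 (mod 21). Now have -(10/21).
Factor out 2: 10 = 2·5. Since 21 ≡ 5 (mod 8), (2/21) = -1. Now have (5/21).
5 ≡ 1 (mod 4), so quadratic reciprocity gives (5/21) = (21/5). Reduce: 21 ≡ 1 (mod 5). Now have (1/5).
(1/5) = 1. Collecting the sign factors: 1.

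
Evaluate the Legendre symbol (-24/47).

-1

(-24/47)
  = (23/47)    [-24 ≡ 23 mod 47]
  = -(47/23)    [QR: both ≡ 3 mod 4, sign flips]
  = -(1/23)    [47 ≡ 1 mod 23]
  = -1    [(1/23) = 1]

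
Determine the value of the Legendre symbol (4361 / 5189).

-1

4361 ≡ 1 (mod 4), so quadratic reciprocity gives (4361 / 5189) = (5189 / 4361). Reduce: 5189 ≡ 828 (mod 4361). Now have (828 / 4361).
Factor out 2: 828 = 2^2·207. Since 4361 ≡ 1 (mod 8), (2 / 4361) = +1, and (2 / 4361)^2 = +1. Now have (207 / 4361).
4361 ≡ 1 (mod 4), so quadratic reciprocity gives (207 / 4361) = (4361 / 207). Reduce: 4361 ≡ 14 (mod 207). Now have (14 / 207).
Factor out 2: 14 = 2·7. Since 207 ≡ 7 (mod 8), (2 / 207) = +1. Now have (7 / 207).
Both 7 ≡ 3 and 207 ≡ 3 (mod 4), so reciprocity gives (7 / 207) = -(207 / 7). Reduce: 207 ≡ 4 (mod 7). Now have -(4 / 7).
Factor out 2: 4 = 2^2. Since 7 ≡ 7 (mod 8), (2 / 7) = +1, and (2 / 7)^2 = +1. Now have -(1 / 7).
(1 / 7) = 1. Collecting the sign factors: -1.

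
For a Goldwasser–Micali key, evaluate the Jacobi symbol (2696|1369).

1

Reduce the numerator: 2696 ≡ 1327 (mod 1369), so (2696|1369) = (1327|1369).
1369 ≡ 1 (mod 4), so quadratic reciprocity gives (1327|1369) = (1369|1327). Reduce: 1369 ≡ 42 (mod 1327). Now have (42|1327).
Factor out 2: 42 = 2·21. Since 1327 ≡ 7 (mod 8), (2|1327) = +1. Now have (21|1327).
21 ≡ 1 (mod 4), so quadratic reciprocity gives (21|1327) = (1327|21). Reduce: 1327 ≡ 4 (mod 21). Now have (4|21).
Factor out 2: 4 = 2^2. Since 21 ≡ 5 (mod 8), (2|21) = -1, and (2|21)^2 = +1. Now have (1|21).
(1|21) = 1. Collecting the sign factors: 1.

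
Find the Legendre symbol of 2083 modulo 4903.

-1

(2083/4903)
  = -(4903/2083)    [QR: both ≡ 3 mod 4, sign flips]
  = -(737/2083)    [4903 ≡ 737 mod 2083]
  = -(2083/737)    [QR: 737 ≡ 1 mod 4, sign kept]
  = -(609/737)    [2083 ≡ 609 mod 737]
  = -(737/609)    [QR: 609 ≡ 1 mod 4, sign kept]
  = -(128/609)    [737 ≡ 128 mod 609]
  = -(1/609)    [609 ≡ 1 mod 8 ⇒ (2/609)^7 = +1]
  = -1    [(1/609) = 1]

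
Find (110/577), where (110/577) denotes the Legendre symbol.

(110/577)
  = (55/577)    [577 ≡ 1 mod 8 ⇒ (2/577) = +1]
  = (577/55)    [QR: 577 ≡ 1 mod 4, sign kept]
  = (27/55)    [577 ≡ 27 mod 55]
  = -(55/27)    [QR: both ≡ 3 mod 4, sign flips]
  = -(1/27)    [55 ≡ 1 mod 27]
  = -1    [(1/27) = 1]

-1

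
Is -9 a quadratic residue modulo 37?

(-9|37)
  = (9|37)    [37 ≡ 1 mod 4 ⇒ (-1|37) = +1]
  = (37|9)    [QR: 9 ≡ 1 mod 4, sign kept]
  = (1|9)    [37 ≡ 1 mod 9]
  = 1    [(1|9) = 1]
The Legendre symbol is 1, so x^2 ≡ -9 (mod 37) has solution.

yes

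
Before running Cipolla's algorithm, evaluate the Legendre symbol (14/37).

-1

(14/37)
  = -(7/37)    [37 ≡ 5 mod 8 ⇒ (2/37) = -1]
  = -(37/7)    [QR: 37 ≡ 1 mod 4, sign kept]
  = -(2/7)    [37 ≡ 2 mod 7]
  = -(1/7)    [7 ≡ 7 mod 8 ⇒ (2/7) = +1]
  = -1    [(1/7) = 1]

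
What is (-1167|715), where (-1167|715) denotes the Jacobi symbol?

1

Pull out -1: (-1167|715) = (-1|715)·(1167|715). Since 715 ≡ 3 (mod 4), (-1|715) = -1. Now have -(1167|715).
Reduce the numerator: 1167 ≡ 452 (mod 715), so (1167|715) = (452|715).
Factor out 2: 452 = 2^2·113. Since 715 ≡ 3 (mod 8), (2|715) = -1, and (2|715)^2 = +1. Now have -(113|715).
113 ≡ 1 (mod 4), so quadratic reciprocity gives (113|715) = (715|113). Reduce: 715 ≡ 37 (mod 113). Now have -(37|113).
37 ≡ 1 (mod 4), so quadratic reciprocity gives (37|113) = (113|37). Reduce: 113 ≡ 2 (mod 37). Now have -(2|37).
Factor out 2: 2 = 2. Since 37 ≡ 5 (mod 8), (2|37) = -1. Now have (1|37).
(1|37) = 1. Collecting the sign factors: 1.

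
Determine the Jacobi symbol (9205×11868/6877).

By multiplicativity, (9205·11868/6877) = (9205/6877)·(11868/6877).
First factor (9205/6877):
Reduce the numerator: 9205 ≡ 2328 (mod 6877), so (9205/6877) = (2328/6877).
Factor out 2: 2328 = 2^3·291. Since 6877 ≡ 5 (mod 8), (2/6877) = -1, and (2/6877)^3 = -1. Now have -(291/6877).
6877 ≡ 1 (mod 4), so quadratic reciprocity gives (291/6877) = (6877/291). Reduce: 6877 ≡ 184 (mod 291). Now have -(184/291).
Factor out 2: 184 = 2^3·23. Since 291 ≡ 3 (mod 8), (2/291) = -1, and (2/291)^3 = -1. Now have (23/291).
Both 23 ≡ 3 and 291 ≡ 3 (mod 4), so reciprocity gives (23/291) = -(291/23). Reduce: 291 ≡ 15 (mod 23). Now have -(15/23).
Both 15 ≡ 3 and 23 ≡ 3 (mod 4), so reciprocity gives (15/23) = -(23/15). Reduce: 23 ≡ 8 (mod 15). Now have (8/15).
Factor out 2: 8 = 2^3. Since 15 ≡ 7 (mod 8), (2/15) = +1, and (2/15)^3 = +1. Now have (1/15).
(1/15) = 1. Collecting the sign factors: 1.
Second factor (11868/6877):
Reduce the numerator: 11868 ≡ 4991 (mod 6877), so (11868/6877) = (4991/6877).
6877 ≡ 1 (mod 4), so quadratic reciprocity gives (4991/6877) = (6877/4991). Reduce: 6877 ≡ 1886 (mod 4991). Now have (1886/4991).
Factor out 2: 1886 = 2·943. Since 4991 ≡ 7 (mod 8), (2/4991) = +1. Now have (943/4991).
Both 943 ≡ 3 and 4991 ≡ 3 (mod 4), so reciprocity gives (943/4991) = -(4991/943). Reduce: 4991 ≡ 276 (mod 943). Now have -(276/943).
Factor out 2: 276 = 2^2·69. Since 943 ≡ 7 (mod 8), (2/943) = +1, and (2/943)^2 = +1. Now have -(69/943).
69 ≡ 1 (mod 4), so quadratic reciprocity gives (69/943) = (943/69). Reduce: 943 ≡ 46 (mod 69). Now have -(46/69).
Factor out 2: 46 = 2·23. Since 69 ≡ 5 (mod 8), (2/69) = -1. Now have (23/69).
69 ≡ 1 (mod 4), so quadratic reciprocity gives (23/69) = (69/23). Reduce: 69 ≡ 0 (mod 23). Now have (0/23).
The numerator is now 0 with denominator 23 > 1: the symbol is 0.
Product: (1)·(0) = 0.

0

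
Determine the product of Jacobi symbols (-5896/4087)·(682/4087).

By multiplicativity, (-5896·682/4087) = (-5896/4087)·(682/4087).
First factor (-5896/4087):
(-5896/4087)
  = -(5896/4087)    [4087 ≡ 3 mod 4 ⇒ (-1/4087) = -1]
  = -(1809/4087)    [5896 ≡ 1809 mod 4087]
  = -(4087/1809)    [QR: 1809 ≡ 1 mod 4, sign kept]
  = -(469/1809)    [4087 ≡ 469 mod 1809]
  = -(1809/469)    [QR: 469 ≡ 1 mod 4, sign kept]
  = -(402/469)    [1809 ≡ 402 mod 469]
  = (201/469)    [469 ≡ 5 mod 8 ⇒ (2/469) = -1]
  = (469/201)    [QR: 201 ≡ 1 mod 4, sign kept]
  = (67/201)    [469 ≡ 67 mod 201]
  = (201/67)    [QR: 201 ≡ 1 mod 4, sign kept]
  = (0/67)    [201 ≡ 0 mod 67]
  = 0    [numerator 0, gcd > 1]
Second factor (682/4087):
(682/4087)
  = (341/4087)    [4087 ≡ 7 mod 8 ⇒ (2/4087) = +1]
  = (4087/341)    [QR: 341 ≡ 1 mod 4, sign kept]
  = (336/341)    [4087 ≡ 336 mod 341]
  = (21/341)    [341 ≡ 5 mod 8 ⇒ (2/341)^4 = +1]
  = (341/21)    [QR: 21 ≡ 1 mod 4, sign kept]
  = (5/21)    [341 ≡ 5 mod 21]
  = (21/5)    [QR: 5 ≡ 1 mod 4, sign kept]
  = (1/5)    [21 ≡ 1 mod 5]
  = 1    [(1/5) = 1]
Product: (0)·(1) = 0.

0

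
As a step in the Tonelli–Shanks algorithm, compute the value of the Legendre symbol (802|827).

-1

Factor out 2: 802 = 2·401. Since 827 ≡ 3 (mod 8), (2|827) = -1. Now have -(401|827).
401 ≡ 1 (mod 4), so quadratic reciprocity gives (401|827) = (827|401). Reduce: 827 ≡ 25 (mod 401). Now have -(25|401).
25 ≡ 1 (mod 4), so quadratic reciprocity gives (25|401) = (401|25). Reduce: 401 ≡ 1 (mod 25). Now have -(1|25).
(1|25) = 1. Collecting the sign factors: -1.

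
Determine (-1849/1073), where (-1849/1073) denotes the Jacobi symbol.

(-1849/1073)
  = (297/1073)    [-1849 ≡ 297 mod 1073]
  = (1073/297)    [QR: 297 ≡ 1 mod 4, sign kept]
  = (182/297)    [1073 ≡ 182 mod 297]
  = (91/297)    [297 ≡ 1 mod 8 ⇒ (2/297) = +1]
  = (297/91)    [QR: 297 ≡ 1 mod 4, sign kept]
  = (24/91)    [297 ≡ 24 mod 91]
  = -(3/91)    [91 ≡ 3 mod 8 ⇒ (2/91)^3 = -1]
  = (91/3)    [QR: both ≡ 3 mod 4, sign flips]
  = (1/3)    [91 ≡ 1 mod 3]
  = 1    [(1/3) = 1]

1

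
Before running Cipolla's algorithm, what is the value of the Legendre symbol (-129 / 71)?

-1

Pull out -1: (-129 / 71) = (-1 / 71)·(129 / 71). Since 71 ≡ 3 (mod 4), (-1 / 71) = -1. Now have -(129 / 71).
Reduce the numerator: 129 ≡ 58 (mod 71), so (129 / 71) = (58 / 71).
Factor out 2: 58 = 2·29. Since 71 ≡ 7 (mod 8), (2 / 71) = +1. Now have -(29 / 71).
29 ≡ 1 (mod 4), so quadratic reciprocity gives (29 / 71) = (71 / 29). Reduce: 71 ≡ 13 (mod 29). Now have -(13 / 29).
13 ≡ 1 (mod 4), so quadratic reciprocity gives (13 / 29) = (29 / 13). Reduce: 29 ≡ 3 (mod 13). Now have -(3 / 13).
13 ≡ 1 (mod 4), so quadratic reciprocity gives (3 / 13) = (13 / 3). Reduce: 13 ≡ 1 (mod 3). Now have -(1 / 3).
(1 / 3) = 1. Collecting the sign factors: -1.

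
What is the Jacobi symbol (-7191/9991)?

(-7191/9991)
  = (2800/9991)    [-7191 ≡ 2800 mod 9991]
  = (175/9991)    [9991 ≡ 7 mod 8 ⇒ (2/9991)^4 = +1]
  = -(9991/175)    [QR: both ≡ 3 mod 4, sign flips]
  = -(16/175)    [9991 ≡ 16 mod 175]
  = -(1/175)    [175 ≡ 7 mod 8 ⇒ (2/175)^4 = +1]
  = -1    [(1/175) = 1]

-1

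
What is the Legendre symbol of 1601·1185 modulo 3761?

-1

By multiplicativity, (1601·1185|3761) = (1601|3761)·(1185|3761).
First factor (1601|3761):
(1601|3761)
  = (3761|1601)    [QR: 1601 ≡ 1 mod 4, sign kept]
  = (559|1601)    [3761 ≡ 559 mod 1601]
  = (1601|559)    [QR: 1601 ≡ 1 mod 4, sign kept]
  = (483|559)    [1601 ≡ 483 mod 559]
  = -(559|483)    [QR: both ≡ 3 mod 4, sign flips]
  = -(76|483)    [559 ≡ 76 mod 483]
  = -(19|483)    [483 ≡ 3 mod 8 ⇒ (2|483)^2 = +1]
  = (483|19)    [QR: both ≡ 3 mod 4, sign flips]
  = (8|19)    [483 ≡ 8 mod 19]
  = -(1|19)    [19 ≡ 3 mod 8 ⇒ (2|19)^3 = -1]
  = -1    [(1|19) = 1]
Second factor (1185|3761):
(1185|3761)
  = (3761|1185)    [QR: 1185 ≡ 1 mod 4, sign kept]
  = (206|1185)    [3761 ≡ 206 mod 1185]
  = (103|1185)    [1185 ≡ 1 mod 8 ⇒ (2|1185) = +1]
  = (1185|103)    [QR: 1185 ≡ 1 mod 4, sign kept]
  = (52|103)    [1185 ≡ 52 mod 103]
  = (13|103)    [103 ≡ 7 mod 8 ⇒ (2|103)^2 = +1]
  = (103|13)    [QR: 13 ≡ 1 mod 4, sign kept]
  = (12|13)    [103 ≡ 12 mod 13]
  = (3|13)    [13 ≡ 5 mod 8 ⇒ (2|13)^2 = +1]
  = (13|3)    [QR: 13 ≡ 1 mod 4, sign kept]
  = (1|3)    [13 ≡ 1 mod 3]
  = 1    [(1|3) = 1]
Product: (-1)·(1) = -1.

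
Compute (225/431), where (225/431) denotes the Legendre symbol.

(225/431)
  = (431/225)    [QR: 225 ≡ 1 mod 4, sign kept]
  = (206/225)    [431 ≡ 206 mod 225]
  = (103/225)    [225 ≡ 1 mod 8 ⇒ (2/225) = +1]
  = (225/103)    [QR: 225 ≡ 1 mod 4, sign kept]
  = (19/103)    [225 ≡ 19 mod 103]
  = -(103/19)    [QR: both ≡ 3 mod 4, sign flips]
  = -(8/19)    [103 ≡ 8 mod 19]
  = (1/19)    [19 ≡ 3 mod 8 ⇒ (2/19)^3 = -1]
  = 1    [(1/19) = 1]

1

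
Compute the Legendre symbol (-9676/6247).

1

(-9676/6247)
  = (2818/6247)    [-9676 ≡ 2818 mod 6247]
  = (1409/6247)    [6247 ≡ 7 mod 8 ⇒ (2/6247) = +1]
  = (6247/1409)    [QR: 1409 ≡ 1 mod 4, sign kept]
  = (611/1409)    [6247 ≡ 611 mod 1409]
  = (1409/611)    [QR: 1409 ≡ 1 mod 4, sign kept]
  = (187/611)    [1409 ≡ 187 mod 611]
  = -(611/187)    [QR: both ≡ 3 mod 4, sign flips]
  = -(50/187)    [611 ≡ 50 mod 187]
  = (25/187)    [187 ≡ 3 mod 8 ⇒ (2/187) = -1]
  = (187/25)    [QR: 25 ≡ 1 mod 4, sign kept]
  = (12/25)    [187 ≡ 12 mod 25]
  = (3/25)    [25 ≡ 1 mod 8 ⇒ (2/25)^2 = +1]
  = (25/3)    [QR: 25 ≡ 1 mod 4, sign kept]
  = (1/3)    [25 ≡ 1 mod 3]
  = 1    [(1/3) = 1]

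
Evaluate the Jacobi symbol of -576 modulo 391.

-1

(-576/391)
  = -(576/391)    [391 ≡ 3 mod 4 ⇒ (-1/391) = -1]
  = -(185/391)    [576 ≡ 185 mod 391]
  = -(391/185)    [QR: 185 ≡ 1 mod 4, sign kept]
  = -(21/185)    [391 ≡ 21 mod 185]
  = -(185/21)    [QR: 21 ≡ 1 mod 4, sign kept]
  = -(17/21)    [185 ≡ 17 mod 21]
  = -(21/17)    [QR: 17 ≡ 1 mod 4, sign kept]
  = -(4/17)    [21 ≡ 4 mod 17]
  = -(1/17)    [17 ≡ 1 mod 8 ⇒ (2/17)^2 = +1]
  = -1    [(1/17) = 1]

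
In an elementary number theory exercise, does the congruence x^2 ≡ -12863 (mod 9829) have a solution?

Pull out -1: (-12863|9829) = (-1|9829)·(12863|9829). Since 9829 ≡ 1 (mod 4), (-1|9829) = +1. Now have (12863|9829).
Reduce the numerator: 12863 ≡ 3034 (mod 9829), so (12863|9829) = (3034|9829).
Factor out 2: 3034 = 2·1517. Since 9829 ≡ 5 (mod 8), (2|9829) = -1. Now have -(1517|9829).
1517 ≡ 1 (mod 4), so quadratic reciprocity gives (1517|9829) = (9829|1517). Reduce: 9829 ≡ 727 (mod 1517). Now have -(727|1517).
1517 ≡ 1 (mod 4), so quadratic reciprocity gives (727|1517) = (1517|727). Reduce: 1517 ≡ 63 (mod 727). Now have -(63|727).
Both 63 ≡ 3 and 727 ≡ 3 (mod 4), so reciprocity gives (63|727) = -(727|63). Reduce: 727 ≡ 34 (mod 63). Now have (34|63).
Factor out 2: 34 = 2·17. Since 63 ≡ 7 (mod 8), (2|63) = +1. Now have (17|63).
17 ≡ 1 (mod 4), so quadratic reciprocity gives (17|63) = (63|17). Reduce: 63 ≡ 12 (mod 17). Now have (12|17).
Factor out 2: 12 = 2^2·3. Since 17 ≡ 1 (mod 8), (2|17) = +1, and (2|17)^2 = +1. Now have (3|17).
17 ≡ 1 (mod 4), so quadratic reciprocity gives (3|17) = (17|3). Reduce: 17 ≡ 2 (mod 3). Now have (2|3).
Factor out 2: 2 = 2. Since 3 ≡ 3 (mod 8), (2|3) = -1. Now have -(1|3).
(1|3) = 1. Collecting the sign factors: -1.
The Legendre symbol is -1, so x^2 ≡ -12863 (mod 9829) has no solution.

no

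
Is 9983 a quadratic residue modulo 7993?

no

Reduce the numerator: 9983 ≡ 1990 (mod 7993), so (9983|7993) = (1990|7993).
Factor out 2: 1990 = 2·995. Since 7993 ≡ 1 (mod 8), (2|7993) = +1. Now have (995|7993).
7993 ≡ 1 (mod 4), so quadratic reciprocity gives (995|7993) = (7993|995). Reduce: 7993 ≡ 33 (mod 995). Now have (33|995).
33 ≡ 1 (mod 4), so quadratic reciprocity gives (33|995) = (995|33). Reduce: 995 ≡ 5 (mod 33). Now have (5|33).
5 ≡ 1 (mod 4), so quadratic reciprocity gives (5|33) = (33|5). Reduce: 33 ≡ 3 (mod 5). Now have (3|5).
5 ≡ 1 (mod 4), so quadratic reciprocity gives (3|5) = (5|3). Reduce: 5 ≡ 2 (mod 3). Now have (2|3).
Factor out 2: 2 = 2. Since 3 ≡ 3 (mod 8), (2|3) = -1. Now have -(1|3).
(1|3) = 1. Collecting the sign factors: -1.
The Legendre symbol is -1, so x^2 ≡ 9983 (mod 7993) has no solution.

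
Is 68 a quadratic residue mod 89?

(68/89)
  = (17/89)    [89 ≡ 1 mod 8 ⇒ (2/89)^2 = +1]
  = (89/17)    [QR: 17 ≡ 1 mod 4, sign kept]
  = (4/17)    [89 ≡ 4 mod 17]
  = (1/17)    [17 ≡ 1 mod 8 ⇒ (2/17)^2 = +1]
  = 1    [(1/17) = 1]
(68/89) = 1, and 89 is prime, so 68 is a quadratic residue mod 89.

yes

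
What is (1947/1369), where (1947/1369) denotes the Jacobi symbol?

1

Reduce the numerator: 1947 ≡ 578 (mod 1369), so (1947/1369) = (578/1369).
Factor out 2: 578 = 2·289. Since 1369 ≡ 1 (mod 8), (2/1369) = +1. Now have (289/1369).
289 ≡ 1 (mod 4), so quadratic reciprocity gives (289/1369) = (1369/289). Reduce: 1369 ≡ 213 (mod 289). Now have (213/289).
213 ≡ 1 (mod 4), so quadratic reciprocity gives (213/289) = (289/213). Reduce: 289 ≡ 76 (mod 213). Now have (76/213).
Factor out 2: 76 = 2^2·19. Since 213 ≡ 5 (mod 8), (2/213) = -1, and (2/213)^2 = +1. Now have (19/213).
213 ≡ 1 (mod 4), so quadratic reciprocity gives (19/213) = (213/19). Reduce: 213 ≡ 4 (mod 19). Now have (4/19).
Factor out 2: 4 = 2^2. Since 19 ≡ 3 (mod 8), (2/19) = -1, and (2/19)^2 = +1. Now have (1/19).
(1/19) = 1. Collecting the sign factors: 1.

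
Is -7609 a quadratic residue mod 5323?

(-7609/5323)
  = (3037/5323)    [-7609 ≡ 3037 mod 5323]
  = (5323/3037)    [QR: 3037 ≡ 1 mod 4, sign kept]
  = (2286/3037)    [5323 ≡ 2286 mod 3037]
  = -(1143/3037)    [3037 ≡ 5 mod 8 ⇒ (2/3037) = -1]
  = -(3037/1143)    [QR: 3037 ≡ 1 mod 4, sign kept]
  = -(751/1143)    [3037 ≡ 751 mod 1143]
  = (1143/751)    [QR: both ≡ 3 mod 4, sign flips]
  = (392/751)    [1143 ≡ 392 mod 751]
  = (49/751)    [751 ≡ 7 mod 8 ⇒ (2/751)^3 = +1]
  = (751/49)    [QR: 49 ≡ 1 mod 4, sign kept]
  = (16/49)    [751 ≡ 16 mod 49]
  = (1/49)    [49 ≡ 1 mod 8 ⇒ (2/49)^4 = +1]
  = 1    [(1/49) = 1]
The Legendre symbol is 1, so x^2 ≡ -7609 (mod 5323) has solution.

yes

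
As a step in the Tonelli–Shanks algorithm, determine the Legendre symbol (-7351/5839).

Reduce the numerator: -7351 ≡ 4327 (mod 5839), so (-7351/5839) = (4327/5839).
Both 4327 ≡ 3 and 5839 ≡ 3 (mod 4), so reciprocity gives (4327/5839) = -(5839/4327). Reduce: 5839 ≡ 1512 (mod 4327). Now have -(1512/4327).
Factor out 2: 1512 = 2^3·189. Since 4327 ≡ 7 (mod 8), (2/4327) = +1, and (2/4327)^3 = +1. Now have -(189/4327).
189 ≡ 1 (mod 4), so quadratic reciprocity gives (189/4327) = (4327/189). Reduce: 4327 ≡ 169 (mod 189). Now have -(169/189).
169 ≡ 1 (mod 4), so quadratic reciprocity gives (169/189) = (189/169). Reduce: 189 ≡ 20 (mod 169). Now have -(20/169).
Factor out 2: 20 = 2^2·5. Since 169 ≡ 1 (mod 8), (2/169) = +1, and (2/169)^2 = +1. Now have -(5/169).
5 ≡ 1 (mod 4), so quadratic reciprocity gives (5/169) = (169/5). Reduce: 169 ≡ 4 (mod 5). Now have -(4/5).
Factor out 2: 4 = 2^2. Since 5 ≡ 5 (mod 8), (2/5) = -1, and (2/5)^2 = +1. Now have -(1/5).
(1/5) = 1. Collecting the sign factors: -1.

-1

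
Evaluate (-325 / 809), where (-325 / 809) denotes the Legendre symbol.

Reduce the numerator: -325 ≡ 484 (mod 809), so (-325 / 809) = (484 / 809).
Factor out 2: 484 = 2^2·121. Since 809 ≡ 1 (mod 8), (2 / 809) = +1, and (2 / 809)^2 = +1. Now have (121 / 809).
121 ≡ 1 (mod 4), so quadratic reciprocity gives (121 / 809) = (809 / 121). Reduce: 809 ≡ 83 (mod 121). Now have (83 / 121).
121 ≡ 1 (mod 4), so quadratic reciprocity gives (83 / 121) = (121 / 83). Reduce: 121 ≡ 38 (mod 83). Now have (38 / 83).
Factor out 2: 38 = 2·19. Since 83 ≡ 3 (mod 8), (2 / 83) = -1. Now have -(19 / 83).
Both 19 ≡ 3 and 83 ≡ 3 (mod 4), so reciprocity gives (19 / 83) = -(83 / 19). Reduce: 83 ≡ 7 (mod 19). Now have (7 / 19).
Both 7 ≡ 3 and 19 ≡ 3 (mod 4), so reciprocity gives (7 / 19) = -(19 / 7). Reduce: 19 ≡ 5 (mod 7). Now have -(5 / 7).
5 ≡ 1 (mod 4), so quadratic reciprocity gives (5 / 7) = (7 / 5). Reduce: 7 ≡ 2 (mod 5). Now have -(2 / 5).
Factor out 2: 2 = 2. Since 5 ≡ 5 (mod 8), (2 / 5) = -1. Now have (1 / 5).
(1 / 5) = 1. Collecting the sign factors: 1.

1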